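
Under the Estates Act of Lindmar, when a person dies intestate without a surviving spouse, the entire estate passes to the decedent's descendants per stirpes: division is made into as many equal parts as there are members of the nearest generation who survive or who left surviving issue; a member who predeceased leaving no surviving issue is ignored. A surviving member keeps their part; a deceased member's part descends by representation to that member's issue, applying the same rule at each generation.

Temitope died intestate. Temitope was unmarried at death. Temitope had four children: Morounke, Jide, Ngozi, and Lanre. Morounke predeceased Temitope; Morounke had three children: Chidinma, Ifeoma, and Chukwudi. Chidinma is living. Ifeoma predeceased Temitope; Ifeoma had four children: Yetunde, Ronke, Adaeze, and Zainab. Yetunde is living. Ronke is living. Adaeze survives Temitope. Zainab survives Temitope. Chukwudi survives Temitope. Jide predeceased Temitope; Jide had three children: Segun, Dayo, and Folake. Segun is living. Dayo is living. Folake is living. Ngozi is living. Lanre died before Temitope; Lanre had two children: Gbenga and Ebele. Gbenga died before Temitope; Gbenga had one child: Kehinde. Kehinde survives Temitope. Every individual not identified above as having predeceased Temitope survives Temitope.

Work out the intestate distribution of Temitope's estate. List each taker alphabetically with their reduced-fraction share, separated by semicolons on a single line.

There is no surviving spouse, so the entire estate passes to Temitope's descendants per stirpes.
The estate is divided into 4 equal shares of 1/4 among Morounke, Jide, Ngozi, Lanre.
Morounke predeceased; the 1/4 allotted to Morounke's branch passes to Morounke's issue by representation.
The 1/4 is divided into 3 equal shares of 1/12 among Chidinma, Ifeoma, Chukwudi.
Chidinma is living and takes 1/12.
Ifeoma predeceased; the 1/12 allotted to Ifeoma's branch passes to Ifeoma's issue by representation.
The 1/12 is divided into 4 equal shares of 1/48 among Yetunde, Ronke, Adaeze, Zainab.
Yetunde is living and takes 1/48.
Ronke is living and takes 1/48.
Adaeze is living and takes 1/48.
Zainab is living and takes 1/48.
Chukwudi is living and takes 1/12.
Jide predeceased; the 1/4 allotted to Jide's branch passes to Jide's issue by representation.
The 1/4 is divided into 3 equal shares of 1/12 among Segun, Dayo, Folake.
Segun is living and takes 1/12.
Dayo is living and takes 1/12.
Folake is living and takes 1/12.
Ngozi is living and takes 1/4.
Lanre predeceased; the 1/4 allotted to Lanre's branch passes to Lanre's issue by representation.
The 1/4 is divided into 2 equal shares of 1/8 among Gbenga, Ebele.
Gbenga predeceased; the 1/8 allotted to Gbenga's branch passes to Gbenga's issue by representation.
Kehinde is the sole taker at this level and receives the full 1/8.
Ebele is living and takes 1/8.

Adaeze 1/48; Chidinma 1/12; Chukwudi 1/12; Dayo 1/12; Ebele 1/8; Folake 1/12; Kehinde 1/8; Ngozi 1/4; Ronke 1/48; Segun 1/12; Yetunde 1/48; Zainab 1/48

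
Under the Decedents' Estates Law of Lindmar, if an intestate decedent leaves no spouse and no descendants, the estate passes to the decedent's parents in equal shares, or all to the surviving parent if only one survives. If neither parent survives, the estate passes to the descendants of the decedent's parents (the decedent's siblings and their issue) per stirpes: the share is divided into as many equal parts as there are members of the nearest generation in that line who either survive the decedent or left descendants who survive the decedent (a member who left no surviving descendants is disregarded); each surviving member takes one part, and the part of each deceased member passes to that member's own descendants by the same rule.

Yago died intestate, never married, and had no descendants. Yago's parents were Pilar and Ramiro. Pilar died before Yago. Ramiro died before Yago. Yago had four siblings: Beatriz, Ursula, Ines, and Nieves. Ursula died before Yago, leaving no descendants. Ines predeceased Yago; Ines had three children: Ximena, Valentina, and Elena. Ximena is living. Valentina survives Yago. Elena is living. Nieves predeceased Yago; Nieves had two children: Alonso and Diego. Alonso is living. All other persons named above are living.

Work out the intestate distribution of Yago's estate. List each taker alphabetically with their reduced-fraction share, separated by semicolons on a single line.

Alonso 1/6; Beatriz 1/3; Diego 1/6; Elena 1/9; Valentina 1/9; Ximena 1/9

Neither parent survives and there are no descendants, so the estate passes to Yago's siblings and their issue per stirpes.
Ursula left no surviving issue, so that branch lapses and is disregarded.
The estate is divided into 3 equal shares of 1/3 among Beatriz, Ines, Nieves.
Beatriz is living and takes 1/3.
Ines predeceased; the 1/3 allotted to Ines's branch passes to Ines's issue by representation.
The 1/3 is divided into 3 equal shares of 1/9 among Ximena, Valentina, Elena.
Ximena is living and takes 1/9.
Valentina is living and takes 1/9.
Elena is living and takes 1/9.
Nieves predeceased; the 1/3 allotted to Nieves's branch passes to Nieves's issue by representation.
The 1/3 is divided into 2 equal shares of 1/6 among Alonso, Diego.
Alonso is living and takes 1/6.
Diego is living and takes 1/6.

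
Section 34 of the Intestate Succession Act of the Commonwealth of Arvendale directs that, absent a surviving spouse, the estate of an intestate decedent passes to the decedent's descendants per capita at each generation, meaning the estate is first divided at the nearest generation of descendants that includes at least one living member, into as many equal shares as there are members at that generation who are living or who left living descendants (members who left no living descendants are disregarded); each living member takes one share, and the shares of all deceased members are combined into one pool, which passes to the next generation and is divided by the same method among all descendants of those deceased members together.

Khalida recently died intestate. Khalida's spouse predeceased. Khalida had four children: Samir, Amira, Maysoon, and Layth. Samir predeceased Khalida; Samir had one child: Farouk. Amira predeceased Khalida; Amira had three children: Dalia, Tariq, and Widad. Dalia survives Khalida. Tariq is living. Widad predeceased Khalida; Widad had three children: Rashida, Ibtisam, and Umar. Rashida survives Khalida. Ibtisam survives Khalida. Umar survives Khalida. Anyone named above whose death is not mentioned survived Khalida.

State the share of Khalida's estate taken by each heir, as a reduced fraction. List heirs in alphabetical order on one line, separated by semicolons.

There is no surviving spouse, so the entire estate passes to Khalida's descendants per capita at each generation.
At generation 1 (Samir, Amira, Maysoon, Layth) there are 4 shares of (1)/4 = 1/4 each.
Living: Maysoon and Layth — each takes 1/4.
Deceased: Samir and Amira. Their combined 1/2 is pooled and carried to generation 2.
At generation 2 (Farouk, Dalia, Tariq, Widad) there are 4 shares of (1/2)/4 = 1/8 each.
Living: Farouk, Dalia, and Tariq — each takes 1/8.
Deceased: Widad. That 1/8 share is carried to generation 3.
At generation 3 (Rashida, Ibtisam, Umar) there are 3 shares of (1/8)/3 = 1/24 each.
Living: Rashida, Ibtisam, and Umar — each takes 1/24.

Dalia 1/8; Farouk 1/8; Ibtisam 1/24; Layth 1/4; Maysoon 1/4; Rashida 1/24; Tariq 1/8; Umar 1/24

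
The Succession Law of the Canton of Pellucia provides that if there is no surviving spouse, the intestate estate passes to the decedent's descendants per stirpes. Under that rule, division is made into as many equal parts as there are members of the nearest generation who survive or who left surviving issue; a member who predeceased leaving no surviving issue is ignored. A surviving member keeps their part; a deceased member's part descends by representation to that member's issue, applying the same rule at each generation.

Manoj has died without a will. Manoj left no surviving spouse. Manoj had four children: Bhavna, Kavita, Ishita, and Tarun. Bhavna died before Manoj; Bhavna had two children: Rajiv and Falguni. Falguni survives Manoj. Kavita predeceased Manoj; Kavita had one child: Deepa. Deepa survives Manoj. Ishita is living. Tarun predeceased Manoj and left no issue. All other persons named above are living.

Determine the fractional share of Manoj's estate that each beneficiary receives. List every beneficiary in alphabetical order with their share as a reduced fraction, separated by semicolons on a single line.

There is no surviving spouse, so the entire estate passes to Manoj's descendants per stirpes.
Tarun left no surviving issue, so that branch lapses and is disregarded.
The estate is divided into 3 equal shares of 1/3 among Bhavna, Kavita, Ishita.
Bhavna predeceased; the 1/3 allotted to Bhavna's branch passes to Bhavna's issue by representation.
The 1/3 is divided into 2 equal shares of 1/6 among Rajiv, Falguni.
Rajiv is living and takes 1/6.
Falguni is living and takes 1/6.
Kavita predeceased; the 1/3 allotted to Kavita's branch passes to Kavita's issue by representation.
Deepa is the sole taker at this level and receives the full 1/3.
Ishita is living and takes 1/3.

Deepa 1/3; Falguni 1/6; Ishita 1/3; Rajiv 1/6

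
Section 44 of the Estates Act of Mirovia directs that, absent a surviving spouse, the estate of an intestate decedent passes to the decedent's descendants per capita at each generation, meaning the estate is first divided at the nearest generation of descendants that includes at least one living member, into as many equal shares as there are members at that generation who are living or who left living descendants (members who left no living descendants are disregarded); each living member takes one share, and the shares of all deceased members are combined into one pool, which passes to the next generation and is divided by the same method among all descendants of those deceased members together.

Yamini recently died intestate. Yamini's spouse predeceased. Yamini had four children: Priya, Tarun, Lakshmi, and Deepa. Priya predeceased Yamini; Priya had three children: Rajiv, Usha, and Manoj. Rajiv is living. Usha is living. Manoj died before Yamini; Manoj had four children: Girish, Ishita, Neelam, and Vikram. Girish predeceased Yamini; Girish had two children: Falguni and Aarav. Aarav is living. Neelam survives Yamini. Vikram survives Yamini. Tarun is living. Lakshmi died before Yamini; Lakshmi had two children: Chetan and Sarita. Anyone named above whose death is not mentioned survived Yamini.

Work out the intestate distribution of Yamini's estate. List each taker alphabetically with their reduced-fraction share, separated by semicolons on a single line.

There is no surviving spouse, so the entire estate passes to Yamini's descendants per capita at each generation.
At generation 1 (Priya, Tarun, Lakshmi, Deepa) there are 4 shares of (1)/4 = 1/4 each.
Living: Tarun and Deepa — each takes 1/4.
Deceased: Priya and Lakshmi. Their combined 1/2 is pooled and carried to generation 2.
At generation 2 (Rajiv, Usha, Manoj, Chetan, Sarita) there are 5 shares of (1/2)/5 = 1/10 each.
Living: Rajiv, Usha, Chetan, and Sarita — each takes 1/10.
Deceased: Manoj. That 1/10 share is carried to generation 3.
At generation 3 (Girish, Ishita, Neelam, Vikram) there are 4 shares of (1/10)/4 = 1/40 each.
Living: Ishita, Neelam, and Vikram — each takes 1/40.
Deceased: Girish. That 1/40 share is carried to generation 4.
At generation 4 (Falguni, Aarav) there are 2 shares of (1/40)/2 = 1/80 each.
Living: Falguni and Aarav — each takes 1/80.

Aarav 1/80; Chetan 1/10; Deepa 1/4; Falguni 1/80; Ishita 1/40; Neelam 1/40; Rajiv 1/10; Sarita 1/10; Tarun 1/4; Usha 1/10; Vikram 1/40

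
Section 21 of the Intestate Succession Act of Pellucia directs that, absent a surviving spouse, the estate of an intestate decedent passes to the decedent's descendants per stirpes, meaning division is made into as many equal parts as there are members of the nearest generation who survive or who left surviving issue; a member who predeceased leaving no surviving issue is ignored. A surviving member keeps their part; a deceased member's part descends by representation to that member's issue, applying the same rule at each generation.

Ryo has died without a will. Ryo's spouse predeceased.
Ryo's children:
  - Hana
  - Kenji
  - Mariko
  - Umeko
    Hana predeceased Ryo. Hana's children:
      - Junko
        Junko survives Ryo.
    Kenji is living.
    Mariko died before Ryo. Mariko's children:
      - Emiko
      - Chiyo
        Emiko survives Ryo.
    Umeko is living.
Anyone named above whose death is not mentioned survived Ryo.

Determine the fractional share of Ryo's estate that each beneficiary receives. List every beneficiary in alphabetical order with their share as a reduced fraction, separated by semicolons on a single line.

Chiyo 1/8; Emiko 1/8; Junko 1/4; Kenji 1/4; Umeko 1/4

There is no surviving spouse, so the entire estate passes to Ryo's descendants per stirpes.
The estate is divided into 4 equal shares of 1/4 among Hana, Kenji, Mariko, Umeko.
Hana predeceased; the 1/4 allotted to Hana's branch passes to Hana's issue by representation.
Junko is the sole taker at this level and receives the full 1/4.
Kenji is living and takes 1/4.
Mariko predeceased; the 1/4 allotted to Mariko's branch passes to Mariko's issue by representation.
The 1/4 is divided into 2 equal shares of 1/8 among Emiko, Chiyo.
Emiko is living and takes 1/8.
Chiyo is living and takes 1/8.
Umeko is living and takes 1/4.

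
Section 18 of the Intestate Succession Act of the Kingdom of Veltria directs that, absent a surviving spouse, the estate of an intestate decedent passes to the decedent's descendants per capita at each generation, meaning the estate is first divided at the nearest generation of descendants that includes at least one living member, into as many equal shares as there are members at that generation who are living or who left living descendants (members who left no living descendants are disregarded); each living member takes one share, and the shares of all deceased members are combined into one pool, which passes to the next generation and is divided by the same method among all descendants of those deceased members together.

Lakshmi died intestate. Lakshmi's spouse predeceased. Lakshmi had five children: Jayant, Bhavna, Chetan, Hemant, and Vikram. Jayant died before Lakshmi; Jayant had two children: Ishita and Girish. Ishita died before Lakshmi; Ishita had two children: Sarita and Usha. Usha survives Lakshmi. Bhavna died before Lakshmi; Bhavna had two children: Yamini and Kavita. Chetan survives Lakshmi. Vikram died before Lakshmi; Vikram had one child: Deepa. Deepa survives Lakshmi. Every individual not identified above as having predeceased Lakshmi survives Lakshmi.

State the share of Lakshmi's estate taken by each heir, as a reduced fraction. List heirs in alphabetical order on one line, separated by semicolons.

Chetan 1/5; Deepa 3/25; Girish 3/25; Hemant 1/5; Kavita 3/25; Sarita 3/50; Usha 3/50; Yamini 3/25

There is no surviving spouse, so the entire estate passes to Lakshmi's descendants per capita at each generation.
At generation 1 (Jayant, Bhavna, Chetan, Hemant, Vikram) there are 5 shares of (1)/5 = 1/5 each.
Living: Chetan and Hemant — each takes 1/5.
Deceased: Jayant, Bhavna, and Vikram. Their combined 3/5 is pooled and carried to generation 2.
At generation 2 (Ishita, Girish, Yamini, Kavita, Deepa) there are 5 shares of (3/5)/5 = 3/25 each.
Living: Girish, Yamini, Kavita, and Deepa — each takes 3/25.
Deceased: Ishita. That 3/25 share is carried to generation 3.
At generation 3 (Sarita, Usha) there are 2 shares of (3/25)/2 = 3/50 each.
Living: Sarita and Usha — each takes 3/50.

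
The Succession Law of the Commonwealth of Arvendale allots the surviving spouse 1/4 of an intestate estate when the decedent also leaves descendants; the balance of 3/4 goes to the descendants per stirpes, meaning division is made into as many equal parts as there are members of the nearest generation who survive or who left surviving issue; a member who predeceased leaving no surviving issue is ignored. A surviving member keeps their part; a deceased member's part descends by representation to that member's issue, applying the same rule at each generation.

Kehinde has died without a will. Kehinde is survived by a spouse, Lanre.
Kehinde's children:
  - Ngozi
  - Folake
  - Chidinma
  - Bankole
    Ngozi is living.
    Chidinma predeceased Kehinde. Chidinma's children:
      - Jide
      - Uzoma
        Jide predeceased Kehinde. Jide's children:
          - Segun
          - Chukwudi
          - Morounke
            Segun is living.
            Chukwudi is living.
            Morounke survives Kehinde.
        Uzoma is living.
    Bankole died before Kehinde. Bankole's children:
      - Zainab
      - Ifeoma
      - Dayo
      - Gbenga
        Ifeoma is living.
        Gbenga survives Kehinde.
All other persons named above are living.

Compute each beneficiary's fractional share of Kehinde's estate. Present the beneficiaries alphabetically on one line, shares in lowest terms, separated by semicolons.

Chukwudi 1/32; Dayo 3/64; Folake 3/16; Gbenga 3/64; Ifeoma 3/64; Lanre 1/4; Morounke 1/32; Ngozi 3/16; Segun 1/32; Uzoma 3/32; Zainab 3/64

Lanre, as surviving spouse, takes 1/4.
The remaining 3/4 passes to Kehinde's descendants per stirpes.
The 3/4 is divided into 4 equal shares of 3/16 among Ngozi, Folake, Chidinma, Bankole.
Ngozi is living and takes 3/16.
Folake is living and takes 3/16.
Chidinma predeceased; the 3/16 allotted to Chidinma's branch passes to Chidinma's issue by representation.
The 3/16 is divided into 2 equal shares of 3/32 among Jide, Uzoma.
Jide predeceased; the 3/32 allotted to Jide's branch passes to Jide's issue by representation.
The 3/32 is divided into 3 equal shares of 1/32 among Segun, Chukwudi, Morounke.
Segun is living and takes 1/32.
Chukwudi is living and takes 1/32.
Morounke is living and takes 1/32.
Uzoma is living and takes 3/32.
Bankole predeceased; the 3/16 allotted to Bankole's branch passes to Bankole's issue by representation.
The 3/16 is divided into 4 equal shares of 3/64 among Zainab, Ifeoma, Dayo, Gbenga.
Zainab is living and takes 3/64.
Ifeoma is living and takes 3/64.
Dayo is living and takes 3/64.
Gbenga is living and takes 3/64.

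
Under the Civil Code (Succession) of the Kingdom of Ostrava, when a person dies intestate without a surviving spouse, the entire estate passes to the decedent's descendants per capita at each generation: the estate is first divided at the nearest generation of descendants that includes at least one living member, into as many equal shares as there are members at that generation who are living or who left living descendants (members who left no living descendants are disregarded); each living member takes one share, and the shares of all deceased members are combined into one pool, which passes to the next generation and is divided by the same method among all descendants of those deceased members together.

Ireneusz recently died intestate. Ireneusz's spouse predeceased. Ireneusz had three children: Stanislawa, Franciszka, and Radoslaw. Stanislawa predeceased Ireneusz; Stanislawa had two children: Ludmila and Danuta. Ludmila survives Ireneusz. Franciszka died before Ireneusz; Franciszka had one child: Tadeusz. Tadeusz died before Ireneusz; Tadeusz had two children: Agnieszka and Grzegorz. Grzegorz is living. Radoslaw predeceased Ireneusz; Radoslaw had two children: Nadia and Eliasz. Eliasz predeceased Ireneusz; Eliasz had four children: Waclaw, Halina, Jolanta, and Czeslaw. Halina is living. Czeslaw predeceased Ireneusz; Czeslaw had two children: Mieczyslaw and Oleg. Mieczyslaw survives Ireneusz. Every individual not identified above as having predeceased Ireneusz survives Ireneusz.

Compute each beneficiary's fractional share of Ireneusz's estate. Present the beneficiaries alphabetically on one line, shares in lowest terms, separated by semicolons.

There is no surviving spouse, so the entire estate passes to Ireneusz's descendants per capita at each generation.
No one at generation 1 (Stanislawa, Franciszka, Radoslaw) is living; moving to the next generation.
At generation 2 (Ludmila, Danuta, Tadeusz, Nadia, Eliasz) there are 5 shares of (1)/5 = 1/5 each.
Living: Ludmila, Danuta, and Nadia — each takes 1/5.
Deceased: Tadeusz and Eliasz. Their combined 2/5 is pooled and carried to generation 3.
At generation 3 (Agnieszka, Grzegorz, Waclaw, Halina, Jolanta, Czeslaw) there are 6 shares of (2/5)/6 = 1/15 each.
Living: Agnieszka, Grzegorz, Waclaw, Halina, and Jolanta — each takes 1/15.
Deceased: Czeslaw. That 1/15 share is carried to generation 4.
At generation 4 (Mieczyslaw, Oleg) there are 2 shares of (1/15)/2 = 1/30 each.
Living: Mieczyslaw and Oleg — each takes 1/30.

Agnieszka 1/15; Danuta 1/5; Grzegorz 1/15; Halina 1/15; Jolanta 1/15; Ludmila 1/5; Mieczyslaw 1/30; Nadia 1/5; Oleg 1/30; Waclaw 1/15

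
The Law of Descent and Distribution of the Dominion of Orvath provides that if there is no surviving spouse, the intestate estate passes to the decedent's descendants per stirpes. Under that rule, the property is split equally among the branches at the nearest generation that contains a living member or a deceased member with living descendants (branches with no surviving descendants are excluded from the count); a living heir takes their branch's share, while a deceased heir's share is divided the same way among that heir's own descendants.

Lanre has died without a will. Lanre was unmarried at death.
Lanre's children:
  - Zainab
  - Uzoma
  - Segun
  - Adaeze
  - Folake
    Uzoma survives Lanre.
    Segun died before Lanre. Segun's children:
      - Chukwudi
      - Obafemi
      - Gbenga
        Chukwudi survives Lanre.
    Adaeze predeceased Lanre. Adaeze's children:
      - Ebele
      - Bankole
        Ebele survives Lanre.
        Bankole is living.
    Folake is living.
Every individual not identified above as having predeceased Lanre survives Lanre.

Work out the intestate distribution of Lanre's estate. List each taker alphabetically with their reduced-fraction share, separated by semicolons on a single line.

There is no surviving spouse, so the entire estate passes to Lanre's descendants per stirpes.
The estate is divided into 5 equal shares of 1/5 among Zainab, Uzoma, Segun, Adaeze, Folake.
Zainab is living and takes 1/5.
Uzoma is living and takes 1/5.
Segun predeceased; the 1/5 allotted to Segun's branch passes to Segun's issue by representation.
The 1/5 is divided into 3 equal shares of 1/15 among Chukwudi, Obafemi, Gbenga.
Chukwudi is living and takes 1/15.
Obafemi is living and takes 1/15.
Gbenga is living and takes 1/15.
Adaeze predeceased; the 1/5 allotted to Adaeze's branch passes to Adaeze's issue by representation.
The 1/5 is divided into 2 equal shares of 1/10 among Ebele, Bankole.
Ebele is living and takes 1/10.
Bankole is living and takes 1/10.
Folake is living and takes 1/5.

Bankole 1/10; Chukwudi 1/15; Ebele 1/10; Folake 1/5; Gbenga 1/15; Obafemi 1/15; Uzoma 1/5; Zainab 1/5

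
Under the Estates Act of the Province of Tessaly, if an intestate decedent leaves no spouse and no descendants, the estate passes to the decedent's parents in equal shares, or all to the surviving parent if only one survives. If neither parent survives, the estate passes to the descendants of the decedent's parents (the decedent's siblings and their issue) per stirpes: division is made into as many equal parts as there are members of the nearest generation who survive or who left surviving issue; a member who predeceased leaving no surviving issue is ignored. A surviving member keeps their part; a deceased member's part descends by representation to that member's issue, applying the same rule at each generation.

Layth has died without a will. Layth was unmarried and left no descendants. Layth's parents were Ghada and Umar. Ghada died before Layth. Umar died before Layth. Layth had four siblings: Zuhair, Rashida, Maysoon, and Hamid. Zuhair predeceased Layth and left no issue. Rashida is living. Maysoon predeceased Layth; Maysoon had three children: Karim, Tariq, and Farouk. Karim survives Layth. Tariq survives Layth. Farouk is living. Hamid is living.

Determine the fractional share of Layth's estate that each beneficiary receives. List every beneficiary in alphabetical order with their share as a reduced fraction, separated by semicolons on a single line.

Neither parent survives and there are no descendants, so the estate passes to Layth's siblings and their issue per stirpes.
Zuhair left no surviving issue, so that branch lapses and is disregarded.
The estate is divided into 3 equal shares of 1/3 among Rashida, Maysoon, Hamid.
Rashida is living and takes 1/3.
Maysoon predeceased; the 1/3 allotted to Maysoon's branch passes to Maysoon's issue by representation.
The 1/3 is divided into 3 equal shares of 1/9 among Karim, Tariq, Farouk.
Karim is living and takes 1/9.
Tariq is living and takes 1/9.
Farouk is living and takes 1/9.
Hamid is living and takes 1/3.

Farouk 1/9; Hamid 1/3; Karim 1/9; Rashida 1/3; Tariq 1/9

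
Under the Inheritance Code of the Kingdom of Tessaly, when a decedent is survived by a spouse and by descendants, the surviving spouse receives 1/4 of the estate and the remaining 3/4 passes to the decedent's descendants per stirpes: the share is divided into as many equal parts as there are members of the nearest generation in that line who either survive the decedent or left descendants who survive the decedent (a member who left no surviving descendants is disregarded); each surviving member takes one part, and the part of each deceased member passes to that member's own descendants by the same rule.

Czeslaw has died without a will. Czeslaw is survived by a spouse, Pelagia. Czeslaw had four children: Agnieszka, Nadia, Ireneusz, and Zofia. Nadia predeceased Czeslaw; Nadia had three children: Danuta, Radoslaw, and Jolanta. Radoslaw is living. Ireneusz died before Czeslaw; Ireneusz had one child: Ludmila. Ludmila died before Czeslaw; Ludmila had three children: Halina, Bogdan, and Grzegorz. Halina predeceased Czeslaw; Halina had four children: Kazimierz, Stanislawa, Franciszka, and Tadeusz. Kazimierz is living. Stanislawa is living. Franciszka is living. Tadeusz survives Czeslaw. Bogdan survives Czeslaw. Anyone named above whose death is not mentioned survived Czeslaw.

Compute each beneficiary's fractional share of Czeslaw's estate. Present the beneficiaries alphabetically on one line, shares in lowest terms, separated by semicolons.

Pelagia, as surviving spouse, takes 1/4.
The remaining 3/4 passes to Czeslaw's descendants per stirpes.
The 3/4 is divided into 4 equal shares of 3/16 among Agnieszka, Nadia, Ireneusz, Zofia.
Agnieszka is living and takes 3/16.
Nadia predeceased; the 3/16 allotted to Nadia's branch passes to Nadia's issue by representation.
The 3/16 is divided into 3 equal shares of 1/16 among Danuta, Radoslaw, Jolanta.
Danuta is living and takes 1/16.
Radoslaw is living and takes 1/16.
Jolanta is living and takes 1/16.
Ireneusz predeceased; the 3/16 allotted to Ireneusz's branch passes to Ireneusz's issue by representation.
Ludmila's line is the sole branch at this level, so the full 3/16 passes to Ludmila's issue by representation.
The 3/16 is divided into 3 equal shares of 1/16 among Halina, Bogdan, Grzegorz.
Halina predeceased; the 1/16 allotted to Halina's branch passes to Halina's issue by representation.
The 1/16 is divided into 4 equal shares of 1/64 among Kazimierz, Stanislawa, Franciszka, Tadeusz.
Kazimierz is living and takes 1/64.
Stanislawa is living and takes 1/64.
Franciszka is living and takes 1/64.
Tadeusz is living and takes 1/64.
Bogdan is living and takes 1/16.
Grzegorz is living and takes 1/16.
Zofia is living and takes 3/16.

Agnieszka 3/16; Bogdan 1/16; Danuta 1/16; Franciszka 1/64; Grzegorz 1/16; Jolanta 1/16; Kazimierz 1/64; Pelagia 1/4; Radoslaw 1/16; Stanislawa 1/64; Tadeusz 1/64; Zofia 3/16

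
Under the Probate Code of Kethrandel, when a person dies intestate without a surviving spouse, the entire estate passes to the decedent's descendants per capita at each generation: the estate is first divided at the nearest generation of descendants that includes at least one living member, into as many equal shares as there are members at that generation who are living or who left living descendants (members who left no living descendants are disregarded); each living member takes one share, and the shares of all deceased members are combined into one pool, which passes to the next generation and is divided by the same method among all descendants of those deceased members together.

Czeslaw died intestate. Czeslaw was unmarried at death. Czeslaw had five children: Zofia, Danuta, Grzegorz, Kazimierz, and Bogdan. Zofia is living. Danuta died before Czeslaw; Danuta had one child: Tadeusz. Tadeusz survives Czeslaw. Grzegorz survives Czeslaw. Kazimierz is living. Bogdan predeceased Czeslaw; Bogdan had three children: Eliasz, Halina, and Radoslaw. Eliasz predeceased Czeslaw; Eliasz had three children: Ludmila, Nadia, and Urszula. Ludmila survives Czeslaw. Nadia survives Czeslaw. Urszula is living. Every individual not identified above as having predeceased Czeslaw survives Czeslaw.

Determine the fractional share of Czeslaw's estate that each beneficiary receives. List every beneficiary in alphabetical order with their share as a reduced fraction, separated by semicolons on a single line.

Grzegorz 1/5; Halina 1/10; Kazimierz 1/5; Ludmila 1/30; Nadia 1/30; Radoslaw 1/10; Tadeusz 1/10; Urszula 1/30; Zofia 1/5

There is no surviving spouse, so the entire estate passes to Czeslaw's descendants per capita at each generation.
At generation 1 (Zofia, Danuta, Grzegorz, Kazimierz, Bogdan) there are 5 shares of (1)/5 = 1/5 each.
Living: Zofia, Grzegorz, and Kazimierz — each takes 1/5.
Deceased: Danuta and Bogdan. Their combined 2/5 is pooled and carried to generation 2.
At generation 2 (Tadeusz, Eliasz, Halina, Radoslaw) there are 4 shares of (2/5)/4 = 1/10 each.
Living: Tadeusz, Halina, and Radoslaw — each takes 1/10.
Deceased: Eliasz. That 1/10 share is carried to generation 3.
At generation 3 (Ludmila, Nadia, Urszula) there are 3 shares of (1/10)/3 = 1/30 each.
Living: Ludmila, Nadia, and Urszula — each takes 1/30.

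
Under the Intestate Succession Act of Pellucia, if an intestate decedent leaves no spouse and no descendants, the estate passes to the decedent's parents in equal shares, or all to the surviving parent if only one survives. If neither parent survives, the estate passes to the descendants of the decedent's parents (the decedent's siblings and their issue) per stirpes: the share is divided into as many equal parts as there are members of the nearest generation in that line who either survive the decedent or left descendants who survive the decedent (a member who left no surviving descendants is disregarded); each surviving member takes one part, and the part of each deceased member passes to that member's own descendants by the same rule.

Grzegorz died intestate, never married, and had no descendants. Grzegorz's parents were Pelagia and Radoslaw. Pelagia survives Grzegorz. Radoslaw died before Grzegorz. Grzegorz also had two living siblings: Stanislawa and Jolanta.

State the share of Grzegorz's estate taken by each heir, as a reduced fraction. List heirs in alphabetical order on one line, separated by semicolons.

Only one parent, Pelagia, survives, so Pelagia takes the entire estate. The siblings take nothing because a surviving parent has priority.

Pelagia 1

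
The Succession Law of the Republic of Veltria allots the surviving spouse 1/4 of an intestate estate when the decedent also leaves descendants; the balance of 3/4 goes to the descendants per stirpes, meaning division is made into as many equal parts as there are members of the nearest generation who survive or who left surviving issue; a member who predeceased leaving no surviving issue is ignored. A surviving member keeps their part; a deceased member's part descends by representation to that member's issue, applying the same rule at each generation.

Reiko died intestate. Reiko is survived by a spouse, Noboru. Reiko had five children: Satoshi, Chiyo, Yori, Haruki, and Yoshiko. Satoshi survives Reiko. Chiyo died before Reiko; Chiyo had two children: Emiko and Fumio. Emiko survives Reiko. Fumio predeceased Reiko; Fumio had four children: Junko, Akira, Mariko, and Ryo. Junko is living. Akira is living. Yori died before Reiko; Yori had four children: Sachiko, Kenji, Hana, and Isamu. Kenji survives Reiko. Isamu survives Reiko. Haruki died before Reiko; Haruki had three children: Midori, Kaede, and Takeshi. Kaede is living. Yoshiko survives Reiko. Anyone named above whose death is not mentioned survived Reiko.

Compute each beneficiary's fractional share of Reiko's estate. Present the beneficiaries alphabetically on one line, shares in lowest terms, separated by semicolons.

Noboru, as surviving spouse, takes 1/4.
The remaining 3/4 passes to Reiko's descendants per stirpes.
The 3/4 is divided into 5 equal shares of 3/20 among Satoshi, Chiyo, Yori, Haruki, Yoshiko.
Satoshi is living and takes 3/20.
Chiyo predeceased; the 3/20 allotted to Chiyo's branch passes to Chiyo's issue by representation.
The 3/20 is divided into 2 equal shares of 3/40 among Emiko, Fumio.
Emiko is living and takes 3/40.
Fumio predeceased; the 3/40 allotted to Fumio's branch passes to Fumio's issue by representation.
The 3/40 is divided into 4 equal shares of 3/160 among Junko, Akira, Mariko, Ryo.
Junko is living and takes 3/160.
Akira is living and takes 3/160.
Mariko is living and takes 3/160.
Ryo is living and takes 3/160.
Yori predeceased; the 3/20 allotted to Yori's branch passes to Yori's issue by representation.
The 3/20 is divided into 4 equal shares of 3/80 among Sachiko, Kenji, Hana, Isamu.
Sachiko is living and takes 3/80.
Kenji is living and takes 3/80.
Hana is living and takes 3/80.
Isamu is living and takes 3/80.
Haruki predeceased; the 3/20 allotted to Haruki's branch passes to Haruki's issue by representation.
The 3/20 is divided into 3 equal shares of 1/20 among Midori, Kaede, Takeshi.
Midori is living and takes 1/20.
Kaede is living and takes 1/20.
Takeshi is living and takes 1/20.
Yoshiko is living and takes 3/20.

Akira 3/160; Emiko 3/40; Hana 3/80; Isamu 3/80; Junko 3/160; Kaede 1/20; Kenji 3/80; Mariko 3/160; Midori 1/20; Noboru 1/4; Ryo 3/160; Sachiko 3/80; Satoshi 3/20; Takeshi 1/20; Yoshiko 3/20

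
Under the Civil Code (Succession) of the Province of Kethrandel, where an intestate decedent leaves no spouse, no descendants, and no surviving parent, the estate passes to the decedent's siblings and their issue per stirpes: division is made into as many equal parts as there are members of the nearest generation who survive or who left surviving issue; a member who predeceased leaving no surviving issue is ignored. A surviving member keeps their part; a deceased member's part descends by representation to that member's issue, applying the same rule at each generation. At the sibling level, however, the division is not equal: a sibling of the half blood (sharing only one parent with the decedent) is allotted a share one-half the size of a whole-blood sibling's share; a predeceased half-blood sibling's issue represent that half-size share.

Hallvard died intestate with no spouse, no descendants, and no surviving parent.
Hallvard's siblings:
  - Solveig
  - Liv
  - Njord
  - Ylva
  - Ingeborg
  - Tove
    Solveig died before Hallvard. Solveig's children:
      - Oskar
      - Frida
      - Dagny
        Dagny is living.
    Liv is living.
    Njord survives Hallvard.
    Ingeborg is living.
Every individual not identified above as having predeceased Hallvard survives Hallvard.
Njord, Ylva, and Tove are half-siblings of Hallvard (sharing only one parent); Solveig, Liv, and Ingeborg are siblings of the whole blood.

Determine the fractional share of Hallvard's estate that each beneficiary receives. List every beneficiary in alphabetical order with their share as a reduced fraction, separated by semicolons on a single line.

Dagny 2/27; Frida 2/27; Ingeborg 2/9; Liv 2/9; Njord 1/9; Oskar 2/27; Tove 1/9; Ylva 1/9

No spouse, descendants, or parent survives, so the estate passes to Hallvard's siblings per stirpes.
Half-blood siblings count for one-half the weight of whole-blood siblings at the initial division.
Dividing 1 in proportion to weights (total weight 9/2): Solveig (weight 1) → 2/9; Liv (weight 1) → 2/9; Njord (weight 1/2) → 1/9; Ylva (weight 1/2) → 1/9; Ingeborg (weight 1) → 2/9; Tove (weight 1/2) → 1/9.
Solveig predeceased; the 2/9 allotted to Solveig's branch passes to Solveig's issue by representation.
The 2/9 is divided into 3 equal shares of 2/27 among Oskar, Frida, Dagny.
Oskar is living and takes 2/27.
Frida is living and takes 2/27.
Dagny is living and takes 2/27.
Liv is living and takes 2/9.
Njord is living and takes 1/9.
Ylva is living and takes 1/9.
Ingeborg is living and takes 2/9.
Tove is living and takes 1/9.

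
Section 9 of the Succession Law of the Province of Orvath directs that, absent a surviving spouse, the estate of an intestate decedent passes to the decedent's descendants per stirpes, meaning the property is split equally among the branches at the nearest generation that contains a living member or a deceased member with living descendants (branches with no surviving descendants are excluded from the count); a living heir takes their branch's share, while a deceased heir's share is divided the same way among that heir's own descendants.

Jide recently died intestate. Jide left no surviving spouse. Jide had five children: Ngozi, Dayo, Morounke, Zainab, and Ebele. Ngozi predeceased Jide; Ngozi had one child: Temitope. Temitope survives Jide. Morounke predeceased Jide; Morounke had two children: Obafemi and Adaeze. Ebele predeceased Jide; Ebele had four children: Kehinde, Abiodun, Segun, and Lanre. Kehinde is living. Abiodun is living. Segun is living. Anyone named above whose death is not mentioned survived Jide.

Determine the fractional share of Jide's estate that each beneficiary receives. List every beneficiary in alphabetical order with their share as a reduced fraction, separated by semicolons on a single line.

Abiodun 1/20; Adaeze 1/10; Dayo 1/5; Kehinde 1/20; Lanre 1/20; Obafemi 1/10; Segun 1/20; Temitope 1/5; Zainab 1/5

There is no surviving spouse, so the entire estate passes to Jide's descendants per stirpes.
The estate is divided into 5 equal shares of 1/5 among Ngozi, Dayo, Morounke, Zainab, Ebele.
Ngozi predeceased; the 1/5 allotted to Ngozi's branch passes to Ngozi's issue by representation.
Temitope is the sole taker at this level and receives the full 1/5.
Dayo is living and takes 1/5.
Morounke predeceased; the 1/5 allotted to Morounke's branch passes to Morounke's issue by representation.
The 1/5 is divided into 2 equal shares of 1/10 among Obafemi, Adaeze.
Obafemi is living and takes 1/10.
Adaeze is living and takes 1/10.
Zainab is living and takes 1/5.
Ebele predeceased; the 1/5 allotted to Ebele's branch passes to Ebele's issue by representation.
The 1/5 is divided into 4 equal shares of 1/20 among Kehinde, Abiodun, Segun, Lanre.
Kehinde is living and takes 1/20.
Abiodun is living and takes 1/20.
Segun is living and takes 1/20.
Lanre is living and takes 1/20.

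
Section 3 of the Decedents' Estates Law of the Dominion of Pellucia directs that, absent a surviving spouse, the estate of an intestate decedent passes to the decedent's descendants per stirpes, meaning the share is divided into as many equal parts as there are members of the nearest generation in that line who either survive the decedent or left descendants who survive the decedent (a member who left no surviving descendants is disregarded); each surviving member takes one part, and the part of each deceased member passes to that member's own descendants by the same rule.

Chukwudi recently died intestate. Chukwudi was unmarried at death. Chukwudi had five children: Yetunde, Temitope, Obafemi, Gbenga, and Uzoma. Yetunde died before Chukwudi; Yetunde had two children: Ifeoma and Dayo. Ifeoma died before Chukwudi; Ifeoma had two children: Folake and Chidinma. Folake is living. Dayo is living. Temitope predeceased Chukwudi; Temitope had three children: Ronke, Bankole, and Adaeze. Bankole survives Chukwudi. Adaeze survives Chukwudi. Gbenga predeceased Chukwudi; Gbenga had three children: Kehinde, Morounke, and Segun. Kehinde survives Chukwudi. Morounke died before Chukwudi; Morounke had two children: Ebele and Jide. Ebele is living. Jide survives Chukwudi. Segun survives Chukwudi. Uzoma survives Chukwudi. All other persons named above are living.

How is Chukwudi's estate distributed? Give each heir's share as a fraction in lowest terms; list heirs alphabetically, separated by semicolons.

There is no surviving spouse, so the entire estate passes to Chukwudi's descendants per stirpes.
The estate is divided into 5 equal shares of 1/5 among Yetunde, Temitope, Obafemi, Gbenga, Uzoma.
Yetunde predeceased; the 1/5 allotted to Yetunde's branch passes to Yetunde's issue by representation.
The 1/5 is divided into 2 equal shares of 1/10 among Ifeoma, Dayo.
Ifeoma predeceased; the 1/10 allotted to Ifeoma's branch passes to Ifeoma's issue by representation.
The 1/10 is divided into 2 equal shares of 1/20 among Folake, Chidinma.
Folake is living and takes 1/20.
Chidinma is living and takes 1/20.
Dayo is living and takes 1/10.
Temitope predeceased; the 1/5 allotted to Temitope's branch passes to Temitope's issue by representation.
The 1/5 is divided into 3 equal shares of 1/15 among Ronke, Bankole, Adaeze.
Ronke is living and takes 1/15.
Bankole is living and takes 1/15.
Adaeze is living and takes 1/15.
Obafemi is living and takes 1/5.
Gbenga predeceased; the 1/5 allotted to Gbenga's branch passes to Gbenga's issue by representation.
The 1/5 is divided into 3 equal shares of 1/15 among Kehinde, Morounke, Segun.
Kehinde is living and takes 1/15.
Morounke predeceased; the 1/15 allotted to Morounke's branch passes to Morounke's issue by representation.
The 1/15 is divided into 2 equal shares of 1/30 among Ebele, Jide.
Ebele is living and takes 1/30.
Jide is living and takes 1/30.
Segun is living and takes 1/15.
Uzoma is living and takes 1/5.

Adaeze 1/15; Bankole 1/15; Chidinma 1/20; Dayo 1/10; Ebele 1/30; Folake 1/20; Jide 1/30; Kehinde 1/15; Obafemi 1/5; Ronke 1/15; Segun 1/15; Uzoma 1/5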